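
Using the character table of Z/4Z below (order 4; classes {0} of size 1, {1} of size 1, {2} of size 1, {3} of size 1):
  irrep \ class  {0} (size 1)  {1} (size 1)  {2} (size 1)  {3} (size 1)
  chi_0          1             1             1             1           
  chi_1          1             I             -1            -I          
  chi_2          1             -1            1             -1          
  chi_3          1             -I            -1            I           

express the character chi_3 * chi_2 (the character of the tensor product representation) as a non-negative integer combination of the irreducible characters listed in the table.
chi_3 tensor chi_2 = chi_1 (all other irreducibles have multiplicity 0).

Argument: The character of a tensor product is the pointwise product (chi_3 * chi_2)(C) = chi_3(C) * chi_2(C):
  {0}: (1)*(1), {1}: (-I)*(-1), {2}: (-1)*(1), {3}: (I)*(-1)
so (chi_3 * chi_2) takes values
  {0} -> 1, {1} -> I, {2} -> -1, {3} -> -I.
Now take the inner product of this character with each irreducible chi from the table, <chi_3*chi_2, chi> = (1/4) sum_C |C| (chi_3*chi_2)(C) conj(chi(C)):
  <chi_3*chi_2, chi_0> = (1/4)[1*(1)*conj(1) + 1*(I)*conj(1) + 1*(-1)*conj(1) + 1*(-I)*conj(1)]
      = (1/4)[(1) + (I) + (-1) + (-I)] = 0/4 = 0
  <chi_3*chi_2, chi_1> = (1/4)[1*(1)*conj(1) + 1*(I)*conj(I) + 1*(-1)*conj(-1) + 1*(-I)*conj(-I)]
      = (1/4)[(1) + (1) + (1) + (1)] = 4/4 = 1
  <chi_3*chi_2, chi_2> = (1/4)[1*(1)*conj(1) + 1*(I)*conj(-1) + 1*(-1)*conj(1) + 1*(-I)*conj(-1)]
      = (1/4)[(1) + (-I) + (-1) + (I)] = 0/4 = 0
  <chi_3*chi_2, chi_3> = (1/4)[1*(1)*conj(1) + 1*(I)*conj(-I) + 1*(-1)*conj(-1) + 1*(-I)*conj(I)]
      = (1/4)[(1) + (-1) + (1) + (-1)] = 0/4 = 0
(Exp terms are combined using exp(i*s)*conj(exp(i*t)) = exp(i*(s-t)), and sums of them are collapsed using the identity that for every m > 1 the m distinct m-th roots of unity sum to 0, e.g. 1 + exp(2*I*pi/3) + exp(-2*I*pi/3) = 0.)
Hence the multiplicities are chi_1: 1. Dimension check: dim(chi_3)*dim(chi_2) = 1*1 = 1 and sum (mult * dim) = 1*1 = 1.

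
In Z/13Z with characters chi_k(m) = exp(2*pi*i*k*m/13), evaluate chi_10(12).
chi_10(12) = zeta_13^120 = exp(6*I*pi/13)

Derivation: chi_10(12) = zeta_13^(10*12) = zeta_13^120. Since zeta_13^13 = 1, this equals zeta_13^3 = exp(2*pi*i*3/13) = exp(6*I*pi/13).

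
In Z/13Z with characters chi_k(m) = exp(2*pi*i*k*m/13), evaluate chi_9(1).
chi_9(1) = zeta_13^9 = exp(-8*I*pi/13)

Reasoning: chi_9(1) = zeta_13^(9*1) = zeta_13^9. Since zeta_13^13 = 1, this equals zeta_13^9 = exp(2*pi*i*9/13) = exp(-8*I*pi/13).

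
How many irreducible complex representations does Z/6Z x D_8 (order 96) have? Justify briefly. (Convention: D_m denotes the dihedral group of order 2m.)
42

Working: The number of irreducible complex representations of a finite group equals its number of conjugacy classes. For a direct product, #classes(G x H) = #classes(G) * #classes(H). Z/6Z has 6 classes (abelian), D_8 has 7 classes, so 6 * 7 = 42, so Z/6Z x D_8 (order 96) has exactly 42 irreducible complex representations.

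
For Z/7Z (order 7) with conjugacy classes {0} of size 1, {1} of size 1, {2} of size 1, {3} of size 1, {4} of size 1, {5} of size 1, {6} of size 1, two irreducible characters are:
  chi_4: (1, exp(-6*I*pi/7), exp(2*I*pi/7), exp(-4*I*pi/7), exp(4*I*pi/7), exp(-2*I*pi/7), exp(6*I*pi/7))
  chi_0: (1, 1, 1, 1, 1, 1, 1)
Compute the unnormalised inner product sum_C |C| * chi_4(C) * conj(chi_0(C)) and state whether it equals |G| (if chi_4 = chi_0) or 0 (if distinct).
Sum = 0; so <chi_4, chi_0> = 0 (distinct irreducibles are orthogonal).

Justification: Compute term by term over conjugacy classes (|C| * chi_4(C) * conj(chi_0(C))):
  1*(1)*conj(1) + 1*(exp(-6*I*pi/7))*conj(1) + 1*(exp(2*I*pi/7))*conj(1) + 1*(exp(-4*I*pi/7))*conj(1) + 1*(exp(4*I*pi/7))*conj(1) + 1*(exp(-2*I*pi/7))*conj(1) + 1*(exp(6*I*pi/7))*conj(1)
  = (1) + (exp(-6*I*pi/7)) + (exp(2*I*pi/7)) + (exp(-4*I*pi/7)) + (exp(4*I*pi/7)) + (exp(-2*I*pi/7)) + (exp(6*I*pi/7))
  = 0.
(Exp terms are combined using exp(i*s)*conj(exp(i*t)) = exp(i*(s-t)), and sums of them are collapsed using the identity that for every m > 1 the m distinct m-th roots of unity sum to 0, e.g. 1 + exp(2*I*pi/3) + exp(-2*I*pi/3) = 0.)
Dividing by |G| = 7 gives 0/7 = 0, matching the row-orthogonality relation <chi_4, chi_0> = [chi_4 = chi_0].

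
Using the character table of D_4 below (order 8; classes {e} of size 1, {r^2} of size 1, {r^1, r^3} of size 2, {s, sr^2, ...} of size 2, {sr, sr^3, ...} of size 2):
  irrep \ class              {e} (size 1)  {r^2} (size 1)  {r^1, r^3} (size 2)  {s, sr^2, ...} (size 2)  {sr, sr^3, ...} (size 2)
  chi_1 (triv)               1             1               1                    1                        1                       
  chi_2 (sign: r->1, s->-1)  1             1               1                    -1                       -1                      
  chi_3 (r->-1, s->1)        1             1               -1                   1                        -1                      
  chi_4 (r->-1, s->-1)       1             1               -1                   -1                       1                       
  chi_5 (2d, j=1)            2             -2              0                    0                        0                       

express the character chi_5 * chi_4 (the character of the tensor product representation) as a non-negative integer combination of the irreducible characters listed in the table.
chi_5 tensor chi_4 = chi_5 (all other irreducibles have multiplicity 0).

Justification: The character of a tensor product is the pointwise product (chi_5 * chi_4)(C) = chi_5(C) * chi_4(C):
  {e}: (2)*(1), {r^2}: (-2)*(1), {r^1, r^3}: (0)*(-1), {s, sr^2, ...}: (0)*(-1), {sr, sr^3, ...}: (0)*(1)
so (chi_5 * chi_4) takes values
  {e} -> 2, {r^2} -> -2, {r^1, r^3} -> 0, {s, sr^2, ...} -> 0, {sr, sr^3, ...} -> 0.
Now take the inner product of this character with each irreducible chi from the table, <chi_5*chi_4, chi> = (1/8) sum_C |C| (chi_5*chi_4)(C) conj(chi(C)):
  <chi_5*chi_4, chi_1> = (1/8)[1*(2)*conj(1) + 1*(-2)*conj(1) + 2*(0)*conj(1) + 2*(0)*conj(1) + 2*(0)*conj(1)]
      = (1/8)[(2) + (-2) + (0) + (0) + (0)] = 0/8 = 0
  <chi_5*chi_4, chi_2> = (1/8)[1*(2)*conj(1) + 1*(-2)*conj(1) + 2*(0)*conj(1) + 2*(0)*conj(-1) + 2*(0)*conj(-1)]
      = (1/8)[(2) + (-2) + (0) + (0) + (0)] = 0/8 = 0
  <chi_5*chi_4, chi_3> = (1/8)[1*(2)*conj(1) + 1*(-2)*conj(1) + 2*(0)*conj(-1) + 2*(0)*conj(1) + 2*(0)*conj(-1)]
      = (1/8)[(2) + (-2) + (0) + (0) + (0)] = 0/8 = 0
  <chi_5*chi_4, chi_4> = (1/8)[1*(2)*conj(1) + 1*(-2)*conj(1) + 2*(0)*conj(-1) + 2*(0)*conj(-1) + 2*(0)*conj(1)]
      = (1/8)[(2) + (-2) + (0) + (0) + (0)] = 0/8 = 0
  <chi_5*chi_4, chi_5> = (1/8)[1*(2)*conj(2) + 1*(-2)*conj(-2) + 2*(0)*conj(0) + 2*(0)*conj(0) + 2*(0)*conj(0)]
      = (1/8)[(4) + (4) + (0) + (0) + (0)] = 8/8 = 1
Hence the multiplicities are chi_5: 1. Dimension check: dim(chi_5)*dim(chi_4) = 2*1 = 2 and sum (mult * dim) = 1*2 = 2.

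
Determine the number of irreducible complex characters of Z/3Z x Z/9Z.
27

Explanation: The number of irreducible complex representations of a finite group equals its number of conjugacy classes. Z/3Z x Z/9Z is abelian of order 27, so every element is its own conjugacy class: 27 classes, so Z/3Z x Z/9Z (order 27) has exactly 27 irreducible complex representations.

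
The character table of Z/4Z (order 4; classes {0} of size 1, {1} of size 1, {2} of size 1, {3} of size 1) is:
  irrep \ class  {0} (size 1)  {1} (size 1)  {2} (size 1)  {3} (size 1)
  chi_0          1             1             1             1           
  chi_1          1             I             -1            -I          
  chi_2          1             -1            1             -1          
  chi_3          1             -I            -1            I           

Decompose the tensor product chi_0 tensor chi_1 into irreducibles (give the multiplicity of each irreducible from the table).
chi_0 tensor chi_1 = chi_1 (all other irreducibles have multiplicity 0).

Details: The character of a tensor product is the pointwise product (chi_0 * chi_1)(C) = chi_0(C) * chi_1(C):
  {0}: (1)*(1), {1}: (1)*(I), {2}: (1)*(-1), {3}: (1)*(-I)
so (chi_0 * chi_1) takes values
  {0} -> 1, {1} -> I, {2} -> -1, {3} -> -I.
Now take the inner product of this character with each irreducible chi from the table, <chi_0*chi_1, chi> = (1/4) sum_C |C| (chi_0*chi_1)(C) conj(chi(C)):
  <chi_0*chi_1, chi_0> = (1/4)[1*(1)*conj(1) + 1*(I)*conj(1) + 1*(-1)*conj(1) + 1*(-I)*conj(1)]
      = (1/4)[(1) + (I) + (-1) + (-I)] = 0/4 = 0
  <chi_0*chi_1, chi_1> = (1/4)[1*(1)*conj(1) + 1*(I)*conj(I) + 1*(-1)*conj(-1) + 1*(-I)*conj(-I)]
      = (1/4)[(1) + (1) + (1) + (1)] = 4/4 = 1
  <chi_0*chi_1, chi_2> = (1/4)[1*(1)*conj(1) + 1*(I)*conj(-1) + 1*(-1)*conj(1) + 1*(-I)*conj(-1)]
      = (1/4)[(1) + (-I) + (-1) + (I)] = 0/4 = 0
  <chi_0*chi_1, chi_3> = (1/4)[1*(1)*conj(1) + 1*(I)*conj(-I) + 1*(-1)*conj(-1) + 1*(-I)*conj(I)]
      = (1/4)[(1) + (-1) + (1) + (-1)] = 0/4 = 0
(Exp terms are combined using exp(i*s)*conj(exp(i*t)) = exp(i*(s-t)), and sums of them are collapsed using the identity that for every m > 1 the m distinct m-th roots of unity sum to 0, e.g. 1 + exp(2*I*pi/3) + exp(-2*I*pi/3) = 0.)
Hence the multiplicities are chi_1: 1. Dimension check: dim(chi_0)*dim(chi_1) = 1*1 = 1 and sum (mult * dim) = 1*1 = 1.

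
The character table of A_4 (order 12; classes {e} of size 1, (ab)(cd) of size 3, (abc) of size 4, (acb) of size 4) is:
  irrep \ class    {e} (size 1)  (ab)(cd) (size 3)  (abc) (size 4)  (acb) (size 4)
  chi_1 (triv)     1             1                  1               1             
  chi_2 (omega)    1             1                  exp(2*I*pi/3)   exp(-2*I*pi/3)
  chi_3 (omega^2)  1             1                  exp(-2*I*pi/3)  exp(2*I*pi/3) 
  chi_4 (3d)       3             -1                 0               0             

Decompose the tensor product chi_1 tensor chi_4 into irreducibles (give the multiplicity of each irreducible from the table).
chi_1 tensor chi_4 = chi_4 (all other irreducibles have multiplicity 0).

Why: The character of a tensor product is the pointwise product (chi_1 * chi_4)(C) = chi_1(C) * chi_4(C):
  {e}: (1)*(3), (ab)(cd): (1)*(-1), (abc): (1)*(0), (acb): (1)*(0)
so (chi_1 * chi_4) takes values
  {e} -> 3, (ab)(cd) -> -1, (abc) -> 0, (acb) -> 0.
Now take the inner product of this character with each irreducible chi from the table, <chi_1*chi_4, chi> = (1/12) sum_C |C| (chi_1*chi_4)(C) conj(chi(C)):
  <chi_1*chi_4, chi_1> = (1/12)[1*(3)*conj(1) + 3*(-1)*conj(1) + 4*(0)*conj(1) + 4*(0)*conj(1)]
      = (1/12)[(3) + (-3) + (0) + (0)] = 0/12 = 0
  <chi_1*chi_4, chi_2> = (1/12)[1*(3)*conj(1) + 3*(-1)*conj(1) + 4*(0)*conj(exp(2*I*pi/3)) + 4*(0)*conj(exp(-2*I*pi/3))]
      = (1/12)[(3) + (-3) + (0) + (0)] = 0/12 = 0
  <chi_1*chi_4, chi_3> = (1/12)[1*(3)*conj(1) + 3*(-1)*conj(1) + 4*(0)*conj(exp(-2*I*pi/3)) + 4*(0)*conj(exp(2*I*pi/3))]
      = (1/12)[(3) + (-3) + (0) + (0)] = 0/12 = 0
  <chi_1*chi_4, chi_4> = (1/12)[1*(3)*conj(3) + 3*(-1)*conj(-1) + 4*(0)*conj(0) + 4*(0)*conj(0)]
      = (1/12)[(9) + (3) + (0) + (0)] = 12/12 = 1
(Exp terms are combined using exp(i*s)*conj(exp(i*t)) = exp(i*(s-t)), and sums of them are collapsed using the identity that for every m > 1 the m distinct m-th roots of unity sum to 0, e.g. 1 + exp(2*I*pi/3) + exp(-2*I*pi/3) = 0.)
Hence the multiplicities are chi_4: 1. Dimension check: dim(chi_1)*dim(chi_4) = 1*3 = 3 and sum (mult * dim) = 1*3 = 3.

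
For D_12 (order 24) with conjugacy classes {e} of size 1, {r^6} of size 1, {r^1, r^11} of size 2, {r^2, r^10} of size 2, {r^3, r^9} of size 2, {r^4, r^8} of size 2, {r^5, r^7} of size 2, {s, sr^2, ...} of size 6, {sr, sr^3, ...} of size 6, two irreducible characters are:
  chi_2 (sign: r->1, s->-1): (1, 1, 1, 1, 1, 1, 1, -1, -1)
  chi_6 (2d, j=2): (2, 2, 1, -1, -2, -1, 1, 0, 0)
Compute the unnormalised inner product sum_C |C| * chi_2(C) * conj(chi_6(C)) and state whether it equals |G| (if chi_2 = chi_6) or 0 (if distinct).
Sum = 0; so <chi_2, chi_6> = 0 (distinct irreducibles are orthogonal).

Proof sketch: Compute term by term over conjugacy classes (|C| * chi_2(C) * conj(chi_6(C))):
  1*(1)*conj(2) + 1*(1)*conj(2) + 2*(1)*conj(1) + 2*(1)*conj(-1) + 2*(1)*conj(-2) + 2*(1)*conj(-1) + 2*(1)*conj(1) + 6*(-1)*conj(0) + 6*(-1)*conj(0)
  = (2) + (2) + (2) + (-2) + (-4) + (-2) + (2) + (0) + (0)
  = 0.
Dividing by |G| = 24 gives 0/24 = 0, matching the row-orthogonality relation <chi_2, chi_6> = [chi_2 = chi_6].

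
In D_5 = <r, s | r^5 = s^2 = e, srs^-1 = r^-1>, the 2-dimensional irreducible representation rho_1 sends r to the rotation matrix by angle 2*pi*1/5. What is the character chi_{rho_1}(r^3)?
chi_{rho_1}(r^3) = 2*cos(2*pi*1*3/5) = -sqrt(5)/2 - 1/2

Working: rho_1(r^3) is rotation by angle 2*pi*1*3/5, whose trace is 2*cos(2*pi*1*3/5) = -sqrt(5)/2 - 1/2.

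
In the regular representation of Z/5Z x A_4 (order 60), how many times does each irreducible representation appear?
Each irreducible V_i of dimension d_i appears with multiplicity d_i, i.e. rho_reg = (direct sum over all irreducibles V_i) d_i V_i. The irreducible dimensions for Z/5Z x A_4 are 1, 1, 1, 1, 1, 1, 1, 1, 1, 1, 1, 1, 1, 1, 1, 3, 3, 3, 3, 3: 15 irreducibles of dimension 1, each with multiplicity 1; 5 irreducibles of dimension 3, each with multiplicity 3. Total dimension 15*1*1 + 5*3*3 = 60 = |G|.

Reasoning: General theorem: in the regular representation of a finite group G, each irreducible appears with multiplicity equal to its dimension. Check: dim(rho_reg) = sum d_i^2 = 1 + 1 + 1 + 1 + 1 + 1 + 1 + 1 + 1 + 1 + 1 + 1 + 1 + 1 + 1 + 9 + 9 + 9 + 9 + 9 = 60 = |G|.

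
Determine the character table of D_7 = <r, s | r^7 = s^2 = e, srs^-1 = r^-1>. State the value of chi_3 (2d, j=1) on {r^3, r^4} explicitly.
Conjugacy classes: {e} of size 1, {r^1, r^6} of size 2, {r^2, r^5} of size 2, {r^3, r^4} of size 2, {s, sr, ..., sr^6} of size 7.
Character table:
  irrep \ class              {e} (size 1)  {r^1, r^6} (size 2)  {r^2, r^5} (size 2)  {r^3, r^4} (size 2)  {s, sr, ..., sr^6} (size 7)
  chi_1 (triv)               1             1                    1                    1                    1                          
  chi_2 (sign: r->1, s->-1)  1             1                    1                    1                    -1                         
  chi_3 (2d, j=1)            2             2*cos(2*pi/7)        -2*cos(3*pi/7)       -2*cos(pi/7)         0                          
  chi_4 (2d, j=2)            2             -2*cos(3*pi/7)       -2*cos(pi/7)         2*cos(2*pi/7)        0                          
  chi_5 (2d, j=3)            2             -2*cos(pi/7)         2*cos(2*pi/7)        -2*cos(3*pi/7)       0                          

Spot check: chi_3 (2d, j=1) on {r^3, r^4} = -2*cos(pi/7).

Proof sketch: D_7 has order 2*7 = 14 with 5 conjugacy classes, hence 5 irreducibles. Sum of squared dims 1 + 1 + 4 + 4 + 4 = 14 = |G|. Linear characters come from the abelianisation; the 2-dimensional irreps have character r^k -> 2*cos(2*pi*j*k/7), reflections -> 0.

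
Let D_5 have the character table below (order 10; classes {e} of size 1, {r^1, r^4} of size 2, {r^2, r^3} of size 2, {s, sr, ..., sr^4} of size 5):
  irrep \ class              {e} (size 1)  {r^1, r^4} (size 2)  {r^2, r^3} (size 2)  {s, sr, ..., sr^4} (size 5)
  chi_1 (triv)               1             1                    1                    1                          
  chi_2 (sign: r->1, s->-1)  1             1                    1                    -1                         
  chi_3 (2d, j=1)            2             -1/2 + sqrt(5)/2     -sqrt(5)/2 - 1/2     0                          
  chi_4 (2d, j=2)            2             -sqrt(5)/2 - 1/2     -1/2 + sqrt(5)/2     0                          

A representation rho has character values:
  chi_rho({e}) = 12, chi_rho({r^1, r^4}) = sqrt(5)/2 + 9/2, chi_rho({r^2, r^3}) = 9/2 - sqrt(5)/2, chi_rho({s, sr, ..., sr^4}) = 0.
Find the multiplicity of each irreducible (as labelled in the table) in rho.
Multiplicities: chi_1: 3, chi_2: 3, chi_3: 2, chi_4: 1.

Explanation: Use <chi_rho, chi> = (1/|G|) sum_C |C| * chi_rho(C) * conj(chi(C)) with |G| = 10 for each irreducible chi in the table:
  <chi_rho, chi_1> = (1/10)[1*(12)*conj(1) + 2*(sqrt(5)/2 + 9/2)*conj(1) + 2*(9/2 - sqrt(5)/2)*conj(1) + 5*(0)*conj(1)]
      = (1/10)[(12) + (sqrt(5) + 9) + (9 - sqrt(5)) + (0)] = 30/10 = 3
  <chi_rho, chi_2> = (1/10)[1*(12)*conj(1) + 2*(sqrt(5)/2 + 9/2)*conj(1) + 2*(9/2 - sqrt(5)/2)*conj(1) + 5*(0)*conj(-1)]
      = (1/10)[(12) + (sqrt(5) + 9) + (9 - sqrt(5)) + (0)] = 30/10 = 3
  <chi_rho, chi_3> = (1/10)[1*(12)*conj(2) + 2*(sqrt(5)/2 + 9/2)*conj(-1/2 + sqrt(5)/2) + 2*(9/2 - sqrt(5)/2)*conj(-sqrt(5)/2 - 1/2) + 5*(0)*conj(0)]
      = (1/10)[(24) + (-2 + 4*sqrt(5)) + (-4*sqrt(5) - 2) + (0)] = 20/10 = 2
  <chi_rho, chi_4> = (1/10)[1*(12)*conj(2) + 2*(sqrt(5)/2 + 9/2)*conj(-sqrt(5)/2 - 1/2) + 2*(9/2 - sqrt(5)/2)*conj(-1/2 + sqrt(5)/2) + 5*(0)*conj(0)]
      = (1/10)[(24) + (-5*sqrt(5) - 7) + (-7 + 5*sqrt(5)) + (0)] = 10/10 = 1
Dimension check: dim(rho) = sum (mult * dim) = 3*1 + 3*1 + 2*2 + 1*2 = 12 = chi_rho(e) = 12.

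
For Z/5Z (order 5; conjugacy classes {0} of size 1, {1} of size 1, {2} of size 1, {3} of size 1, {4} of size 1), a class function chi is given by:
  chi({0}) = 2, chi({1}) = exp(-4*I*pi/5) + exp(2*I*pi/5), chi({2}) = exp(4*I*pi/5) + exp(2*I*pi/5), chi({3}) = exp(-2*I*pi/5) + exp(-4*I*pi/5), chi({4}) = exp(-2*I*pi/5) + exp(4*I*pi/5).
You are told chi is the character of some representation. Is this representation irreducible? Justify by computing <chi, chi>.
Not irreducible (reducible): <chi, chi> = 2 > 1.

Solution. <chi, chi> = (1/|G|) sum_C |C| * |chi(C)|^2 = (1/5)[1*|2|^2 + 1*|exp(-4*I*pi/5) + exp(2*I*pi/5)|^2 + 1*|exp(4*I*pi/5) + exp(2*I*pi/5)|^2 + 1*|exp(-2*I*pi/5) + exp(-4*I*pi/5)|^2 + 1*|exp(-2*I*pi/5) + exp(4*I*pi/5)|^2]
  = (1/5)[(4) + (2 + exp(-4*I*pi/5) + exp(4*I*pi/5)) + (2 + exp(-2*I*pi/5) + exp(2*I*pi/5)) + (2 + exp(-2*I*pi/5) + exp(2*I*pi/5)) + (2 + exp(-4*I*pi/5) + exp(4*I*pi/5))] = 10/5 = 2.
(Exp terms are combined using exp(i*s)*conj(exp(i*t)) = exp(i*(s-t)), and sums of them are collapsed using the identity that for every m > 1 the m distinct m-th roots of unity sum to 0, e.g. 1 + exp(2*I*pi/3) + exp(-2*I*pi/3) = 0.)
A character is irreducible iff <chi, chi> = 1, so this representation is reducible.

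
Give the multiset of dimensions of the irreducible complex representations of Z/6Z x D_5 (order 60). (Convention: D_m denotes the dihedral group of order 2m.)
Dimensions: 1, 1, 1, 1, 1, 1, 1, 1, 1, 1, 1, 1, 2, 2, 2, 2, 2, 2, 2, 2, 2, 2, 2, 2

Justification: There are 24 irreducibles (= number of conjugacy classes). Their dimensions d_i satisfy sum d_i^2 = |G| = 60: 1 + 1 + 1 + 1 + 1 + 1 + 1 + 1 + 1 + 1 + 1 + 1 + 4 + 4 + 4 + 4 + 4 + 4 + 4 + 4 + 4 + 4 + 4 + 4 = 60. (For the product with Z/6Z: each of the 6 1-dim characters of Z/6Z tensors with each irrep of D_5, giving 6 copies of each D_5-dimension.)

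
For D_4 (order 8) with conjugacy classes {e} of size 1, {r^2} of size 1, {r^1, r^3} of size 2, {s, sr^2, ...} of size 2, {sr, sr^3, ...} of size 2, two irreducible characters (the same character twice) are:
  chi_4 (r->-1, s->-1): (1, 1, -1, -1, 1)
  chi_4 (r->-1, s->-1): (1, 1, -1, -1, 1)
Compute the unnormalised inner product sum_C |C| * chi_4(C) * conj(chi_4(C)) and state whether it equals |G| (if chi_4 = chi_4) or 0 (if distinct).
Sum = 8 = |G| = 8; so <chi_4, chi_4> = 1 (norm-1 confirms irreducibility).

Why: Compute term by term over conjugacy classes (|C| * chi_4(C) * conj(chi_4(C))):
  1*(1)*conj(1) + 1*(1)*conj(1) + 2*(-1)*conj(-1) + 2*(-1)*conj(-1) + 2*(1)*conj(1)
  = (1) + (1) + (2) + (2) + (2)
  = 8.
Dividing by |G| = 8 gives 8/8 = 1, matching the row-orthogonality relation <chi_4, chi_4> = [chi_4 = chi_4].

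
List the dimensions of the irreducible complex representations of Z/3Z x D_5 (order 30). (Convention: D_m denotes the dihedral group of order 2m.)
Dimensions: 1, 1, 1, 1, 1, 1, 2, 2, 2, 2, 2, 2

Solution. There are 12 irreducibles (= number of conjugacy classes). Their dimensions d_i satisfy sum d_i^2 = |G| = 30: 1 + 1 + 1 + 1 + 1 + 1 + 4 + 4 + 4 + 4 + 4 + 4 = 30. (For the product with Z/3Z: each of the 3 1-dim characters of Z/3Z tensors with each irrep of D_5, giving 3 copies of each D_5-dimension.)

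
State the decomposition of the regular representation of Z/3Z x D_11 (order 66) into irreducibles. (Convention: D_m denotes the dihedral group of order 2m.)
Each irreducible V_i of dimension d_i appears with multiplicity d_i, i.e. rho_reg = (direct sum over all irreducibles V_i) d_i V_i. The irreducible dimensions for Z/3Z x D_11 are 1, 1, 1, 1, 1, 1, 2, 2, 2, 2, 2, 2, 2, 2, 2, 2, 2, 2, 2, 2, 2: 6 irreducibles of dimension 1, each with multiplicity 1; 15 irreducibles of dimension 2, each with multiplicity 2. Total dimension 6*1*1 + 15*2*2 = 66 = |G|.

Solution. General theorem: in the regular representation of a finite group G, each irreducible appears with multiplicity equal to its dimension. Check: dim(rho_reg) = sum d_i^2 = 1 + 1 + 1 + 1 + 1 + 1 + 4 + 4 + 4 + 4 + 4 + 4 + 4 + 4 + 4 + 4 + 4 + 4 + 4 + 4 + 4 = 66 = |G|.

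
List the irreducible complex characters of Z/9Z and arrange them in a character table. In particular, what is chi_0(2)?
Character table of Z/9Z (irreps indexed chi_0,...,chi_8 with chi_k(m) = zeta_9^(k*m), zeta_9 = exp(2*pi*i/9)):
  irrep \ class  {0} (size 1)  {1} (size 1)    {2} (size 1)    {3} (size 1)    {4} (size 1)    {5} (size 1)    {6} (size 1)    {7} (size 1)    {8} (size 1)  
  chi_0          1             1               1               1               1               1               1               1               1             
  chi_1          1             exp(2*I*pi/9)   exp(4*I*pi/9)   exp(2*I*pi/3)   exp(8*I*pi/9)   exp(-8*I*pi/9)  exp(-2*I*pi/3)  exp(-4*I*pi/9)  exp(-2*I*pi/9)
  chi_2          1             exp(4*I*pi/9)   exp(8*I*pi/9)   exp(-2*I*pi/3)  exp(-2*I*pi/9)  exp(2*I*pi/9)   exp(2*I*pi/3)   exp(-8*I*pi/9)  exp(-4*I*pi/9)
  chi_3          1             exp(2*I*pi/3)   exp(-2*I*pi/3)  1               exp(2*I*pi/3)   exp(-2*I*pi/3)  1               exp(2*I*pi/3)   exp(-2*I*pi/3)
  chi_4          1             exp(8*I*pi/9)   exp(-2*I*pi/9)  exp(2*I*pi/3)   exp(-4*I*pi/9)  exp(4*I*pi/9)   exp(-2*I*pi/3)  exp(2*I*pi/9)   exp(-8*I*pi/9)
  chi_5          1             exp(-8*I*pi/9)  exp(2*I*pi/9)   exp(-2*I*pi/3)  exp(4*I*pi/9)   exp(-4*I*pi/9)  exp(2*I*pi/3)   exp(-2*I*pi/9)  exp(8*I*pi/9) 
  chi_6          1             exp(-2*I*pi/3)  exp(2*I*pi/3)   1               exp(-2*I*pi/3)  exp(2*I*pi/3)   1               exp(-2*I*pi/3)  exp(2*I*pi/3) 
  chi_7          1             exp(-4*I*pi/9)  exp(-8*I*pi/9)  exp(2*I*pi/3)   exp(2*I*pi/9)   exp(-2*I*pi/9)  exp(-2*I*pi/3)  exp(8*I*pi/9)   exp(4*I*pi/9) 
  chi_8          1             exp(-2*I*pi/9)  exp(-4*I*pi/9)  exp(-2*I*pi/3)  exp(-8*I*pi/9)  exp(8*I*pi/9)   exp(2*I*pi/3)   exp(4*I*pi/9)   exp(2*I*pi/9) 

Spot check: chi_0(2) = zeta_9^(0*2) = zeta_9^0 = 1.

Derivation: Z/9Z is abelian, so all 9 irreducible complex representations are 1-dimensional. They are given by chi_k(m) = zeta_9^(k*m) for k = 0,...,8. Row orthogonality: sum_m chi_k(m) conj(chi_l(m)) = 9 * [k = l].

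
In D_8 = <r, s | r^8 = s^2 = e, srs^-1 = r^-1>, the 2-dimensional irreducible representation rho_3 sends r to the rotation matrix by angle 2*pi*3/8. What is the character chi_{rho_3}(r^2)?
chi_{rho_3}(r^2) = 2*cos(2*pi*3*2/8) = 0

Solution. rho_3(r^2) is rotation by angle 2*pi*3*2/8, whose trace is 2*cos(2*pi*3*2/8) = 0.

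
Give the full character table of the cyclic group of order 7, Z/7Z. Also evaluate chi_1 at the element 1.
Character table of Z/7Z (irreps indexed chi_0,...,chi_6 with chi_k(m) = zeta_7^(k*m), zeta_7 = exp(2*pi*i/7)):
  irrep \ class  {0} (size 1)  {1} (size 1)    {2} (size 1)    {3} (size 1)    {4} (size 1)    {5} (size 1)    {6} (size 1)  
  chi_0          1             1               1               1               1               1               1             
  chi_1          1             exp(2*I*pi/7)   exp(4*I*pi/7)   exp(6*I*pi/7)   exp(-6*I*pi/7)  exp(-4*I*pi/7)  exp(-2*I*pi/7)
  chi_2          1             exp(4*I*pi/7)   exp(-6*I*pi/7)  exp(-2*I*pi/7)  exp(2*I*pi/7)   exp(6*I*pi/7)   exp(-4*I*pi/7)
  chi_3          1             exp(6*I*pi/7)   exp(-2*I*pi/7)  exp(4*I*pi/7)   exp(-4*I*pi/7)  exp(2*I*pi/7)   exp(-6*I*pi/7)
  chi_4          1             exp(-6*I*pi/7)  exp(2*I*pi/7)   exp(-4*I*pi/7)  exp(4*I*pi/7)   exp(-2*I*pi/7)  exp(6*I*pi/7) 
  chi_5          1             exp(-4*I*pi/7)  exp(6*I*pi/7)   exp(2*I*pi/7)   exp(-2*I*pi/7)  exp(-6*I*pi/7)  exp(4*I*pi/7) 
  chi_6          1             exp(-2*I*pi/7)  exp(-4*I*pi/7)  exp(-6*I*pi/7)  exp(6*I*pi/7)   exp(4*I*pi/7)   exp(2*I*pi/7) 

Spot check: chi_1(1) = zeta_7^(1*1) = zeta_7^1 = exp(2*I*pi/7).

Derivation: Z/7Z is abelian, so all 7 irreducible complex representations are 1-dimensional. They are given by chi_k(m) = zeta_7^(k*m) for k = 0,...,6. Row orthogonality: sum_m chi_k(m) conj(chi_l(m)) = 7 * [k = l].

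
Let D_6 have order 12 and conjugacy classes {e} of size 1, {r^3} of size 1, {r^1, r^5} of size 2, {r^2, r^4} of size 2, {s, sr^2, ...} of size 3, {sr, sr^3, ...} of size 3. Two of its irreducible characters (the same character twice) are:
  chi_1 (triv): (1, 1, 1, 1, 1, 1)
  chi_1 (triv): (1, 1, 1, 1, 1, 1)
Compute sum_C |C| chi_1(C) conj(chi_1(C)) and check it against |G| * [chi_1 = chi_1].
Sum = 12 = |G| = 12; so <chi_1, chi_1> = 1 (norm-1 confirms irreducibility).

Compute term by term over conjugacy classes (|C| * chi_1(C) * conj(chi_1(C))):
  1*(1)*conj(1) + 1*(1)*conj(1) + 2*(1)*conj(1) + 2*(1)*conj(1) + 3*(1)*conj(1) + 3*(1)*conj(1)
  = (1) + (1) + (2) + (2) + (3) + (3)
  = 12.
Dividing by |G| = 12 gives 12/12 = 1, matching the row-orthogonality relation <chi_1, chi_1> = [chi_1 = chi_1].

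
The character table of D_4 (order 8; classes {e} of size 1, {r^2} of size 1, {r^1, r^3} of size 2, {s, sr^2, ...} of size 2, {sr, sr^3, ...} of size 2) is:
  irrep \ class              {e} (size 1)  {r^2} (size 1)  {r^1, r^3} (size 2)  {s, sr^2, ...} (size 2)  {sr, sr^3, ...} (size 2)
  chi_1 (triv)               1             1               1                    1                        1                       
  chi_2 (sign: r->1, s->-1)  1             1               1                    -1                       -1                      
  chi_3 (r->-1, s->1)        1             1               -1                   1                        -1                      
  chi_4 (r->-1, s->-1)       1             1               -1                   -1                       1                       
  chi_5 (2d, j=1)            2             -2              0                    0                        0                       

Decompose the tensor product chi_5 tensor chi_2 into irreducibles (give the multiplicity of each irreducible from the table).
chi_5 tensor chi_2 = chi_5 (all other irreducibles have multiplicity 0).

Derivation: The character of a tensor product is the pointwise product (chi_5 * chi_2)(C) = chi_5(C) * chi_2(C):
  {e}: (2)*(1), {r^2}: (-2)*(1), {r^1, r^3}: (0)*(1), {s, sr^2, ...}: (0)*(-1), {sr, sr^3, ...}: (0)*(-1)
so (chi_5 * chi_2) takes values
  {e} -> 2, {r^2} -> -2, {r^1, r^3} -> 0, {s, sr^2, ...} -> 0, {sr, sr^3, ...} -> 0.
Now take the inner product of this character with each irreducible chi from the table, <chi_5*chi_2, chi> = (1/8) sum_C |C| (chi_5*chi_2)(C) conj(chi(C)):
  <chi_5*chi_2, chi_1> = (1/8)[1*(2)*conj(1) + 1*(-2)*conj(1) + 2*(0)*conj(1) + 2*(0)*conj(1) + 2*(0)*conj(1)]
      = (1/8)[(2) + (-2) + (0) + (0) + (0)] = 0/8 = 0
  <chi_5*chi_2, chi_2> = (1/8)[1*(2)*conj(1) + 1*(-2)*conj(1) + 2*(0)*conj(1) + 2*(0)*conj(-1) + 2*(0)*conj(-1)]
      = (1/8)[(2) + (-2) + (0) + (0) + (0)] = 0/8 = 0
  <chi_5*chi_2, chi_3> = (1/8)[1*(2)*conj(1) + 1*(-2)*conj(1) + 2*(0)*conj(-1) + 2*(0)*conj(1) + 2*(0)*conj(-1)]
      = (1/8)[(2) + (-2) + (0) + (0) + (0)] = 0/8 = 0
  <chi_5*chi_2, chi_4> = (1/8)[1*(2)*conj(1) + 1*(-2)*conj(1) + 2*(0)*conj(-1) + 2*(0)*conj(-1) + 2*(0)*conj(1)]
      = (1/8)[(2) + (-2) + (0) + (0) + (0)] = 0/8 = 0
  <chi_5*chi_2, chi_5> = (1/8)[1*(2)*conj(2) + 1*(-2)*conj(-2) + 2*(0)*conj(0) + 2*(0)*conj(0) + 2*(0)*conj(0)]
      = (1/8)[(4) + (4) + (0) + (0) + (0)] = 8/8 = 1
Hence the multiplicities are chi_5: 1. Dimension check: dim(chi_5)*dim(chi_2) = 2*1 = 2 and sum (mult * dim) = 1*2 = 2.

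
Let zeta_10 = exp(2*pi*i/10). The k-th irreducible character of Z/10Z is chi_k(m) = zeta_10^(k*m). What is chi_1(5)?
chi_1(5) = zeta_10^5 = -1

Proof sketch: chi_1(5) = zeta_10^(1*5) = zeta_10^5. Since zeta_10^10 = 1, this equals zeta_10^5 = exp(2*pi*i*5/10) = -1.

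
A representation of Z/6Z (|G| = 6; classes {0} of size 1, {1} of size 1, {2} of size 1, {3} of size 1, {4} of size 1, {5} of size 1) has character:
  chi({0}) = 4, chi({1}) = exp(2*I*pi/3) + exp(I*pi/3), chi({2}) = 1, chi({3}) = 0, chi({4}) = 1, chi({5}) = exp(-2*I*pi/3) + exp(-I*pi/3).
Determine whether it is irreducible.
Not irreducible (reducible): <chi, chi> = 4 > 1.

Reasoning: <chi, chi> = (1/|G|) sum_C |C| * |chi(C)|^2 = (1/6)[1*|4|^2 + 1*|exp(2*I*pi/3) + exp(I*pi/3)|^2 + 1*|1|^2 + 1*|0|^2 + 1*|1|^2 + 1*|exp(-2*I*pi/3) + exp(-I*pi/3)|^2]
  = (1/6)[(16) + (3) + (1) + (0) + (1) + (3)] = 24/6 = 4.
(Exp terms are combined using exp(i*s)*conj(exp(i*t)) = exp(i*(s-t)), and sums of them are collapsed using the identity that for every m > 1 the m distinct m-th roots of unity sum to 0, e.g. 1 + exp(2*I*pi/3) + exp(-2*I*pi/3) = 0.)
A character is irreducible iff <chi, chi> = 1, so this representation is reducible.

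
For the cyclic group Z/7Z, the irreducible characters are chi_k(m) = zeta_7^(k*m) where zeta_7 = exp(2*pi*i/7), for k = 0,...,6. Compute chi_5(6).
chi_5(6) = zeta_7^30 = exp(4*I*pi/7)

Derivation: chi_5(6) = zeta_7^(5*6) = zeta_7^30. Since zeta_7^7 = 1, this equals zeta_7^2 = exp(2*pi*i*2/7) = exp(4*I*pi/7).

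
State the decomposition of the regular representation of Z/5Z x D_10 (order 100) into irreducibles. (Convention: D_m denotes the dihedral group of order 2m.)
Each irreducible V_i of dimension d_i appears with multiplicity d_i, i.e. rho_reg = (direct sum over all irreducibles V_i) d_i V_i. The irreducible dimensions for Z/5Z x D_10 are 1, 1, 1, 1, 1, 1, 1, 1, 1, 1, 1, 1, 1, 1, 1, 1, 1, 1, 1, 1, 2, 2, 2, 2, 2, 2, 2, 2, 2, 2, 2, 2, 2, 2, 2, 2, 2, 2, 2, 2: 20 irreducibles of dimension 1, each with multiplicity 1; 20 irreducibles of dimension 2, each with multiplicity 2. Total dimension 20*1*1 + 20*2*2 = 100 = |G|.

Why: General theorem: in the regular representation of a finite group G, each irreducible appears with multiplicity equal to its dimension. Check: dim(rho_reg) = sum d_i^2 = 1 + 1 + 1 + 1 + 1 + 1 + 1 + 1 + 1 + 1 + 1 + 1 + 1 + 1 + 1 + 1 + 1 + 1 + 1 + 1 + 4 + 4 + 4 + 4 + 4 + 4 + 4 + 4 + 4 + 4 + 4 + 4 + 4 + 4 + 4 + 4 + 4 + 4 + 4 + 4 = 100 = |G|.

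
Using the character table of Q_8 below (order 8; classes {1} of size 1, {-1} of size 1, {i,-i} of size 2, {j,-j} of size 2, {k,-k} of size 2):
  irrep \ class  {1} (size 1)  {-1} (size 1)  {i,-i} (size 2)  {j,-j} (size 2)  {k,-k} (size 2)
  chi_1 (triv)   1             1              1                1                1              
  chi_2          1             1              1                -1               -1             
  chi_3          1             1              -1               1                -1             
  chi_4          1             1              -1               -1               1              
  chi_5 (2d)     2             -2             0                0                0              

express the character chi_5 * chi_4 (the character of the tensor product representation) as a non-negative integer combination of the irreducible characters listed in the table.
chi_5 tensor chi_4 = chi_5 (all other irreducibles have multiplicity 0).

Argument: The character of a tensor product is the pointwise product (chi_5 * chi_4)(C) = chi_5(C) * chi_4(C):
  {1}: (2)*(1), {-1}: (-2)*(1), {i,-i}: (0)*(-1), {j,-j}: (0)*(-1), {k,-k}: (0)*(1)
so (chi_5 * chi_4) takes values
  {1} -> 2, {-1} -> -2, {i,-i} -> 0, {j,-j} -> 0, {k,-k} -> 0.
Now take the inner product of this character with each irreducible chi from the table, <chi_5*chi_4, chi> = (1/8) sum_C |C| (chi_5*chi_4)(C) conj(chi(C)):
  <chi_5*chi_4, chi_1> = (1/8)[1*(2)*conj(1) + 1*(-2)*conj(1) + 2*(0)*conj(1) + 2*(0)*conj(1) + 2*(0)*conj(1)]
      = (1/8)[(2) + (-2) + (0) + (0) + (0)] = 0/8 = 0
  <chi_5*chi_4, chi_2> = (1/8)[1*(2)*conj(1) + 1*(-2)*conj(1) + 2*(0)*conj(1) + 2*(0)*conj(-1) + 2*(0)*conj(-1)]
      = (1/8)[(2) + (-2) + (0) + (0) + (0)] = 0/8 = 0
  <chi_5*chi_4, chi_3> = (1/8)[1*(2)*conj(1) + 1*(-2)*conj(1) + 2*(0)*conj(-1) + 2*(0)*conj(1) + 2*(0)*conj(-1)]
      = (1/8)[(2) + (-2) + (0) + (0) + (0)] = 0/8 = 0
  <chi_5*chi_4, chi_4> = (1/8)[1*(2)*conj(1) + 1*(-2)*conj(1) + 2*(0)*conj(-1) + 2*(0)*conj(-1) + 2*(0)*conj(1)]
      = (1/8)[(2) + (-2) + (0) + (0) + (0)] = 0/8 = 0
  <chi_5*chi_4, chi_5> = (1/8)[1*(2)*conj(2) + 1*(-2)*conj(-2) + 2*(0)*conj(0) + 2*(0)*conj(0) + 2*(0)*conj(0)]
      = (1/8)[(4) + (4) + (0) + (0) + (0)] = 8/8 = 1
Hence the multiplicities are chi_5: 1. Dimension check: dim(chi_5)*dim(chi_4) = 2*1 = 2 and sum (mult * dim) = 1*2 = 2.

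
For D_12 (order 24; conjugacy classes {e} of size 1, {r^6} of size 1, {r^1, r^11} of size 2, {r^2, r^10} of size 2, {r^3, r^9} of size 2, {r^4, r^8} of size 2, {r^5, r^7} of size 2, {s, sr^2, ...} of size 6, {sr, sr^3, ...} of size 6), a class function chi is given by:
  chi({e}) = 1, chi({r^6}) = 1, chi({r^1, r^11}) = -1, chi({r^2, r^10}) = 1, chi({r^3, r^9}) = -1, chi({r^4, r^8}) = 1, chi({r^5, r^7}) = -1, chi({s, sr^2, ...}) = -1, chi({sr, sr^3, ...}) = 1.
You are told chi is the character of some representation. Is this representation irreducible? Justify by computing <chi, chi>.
Irreducible: <chi, chi> = 1.

Solution. <chi, chi> = (1/|G|) sum_C |C| * |chi(C)|^2 = (1/24)[1*|1|^2 + 1*|1|^2 + 2*|-1|^2 + 2*|1|^2 + 2*|-1|^2 + 2*|1|^2 + 2*|-1|^2 + 6*|-1|^2 + 6*|1|^2]
  = (1/24)[(1) + (1) + (2) + (2) + (2) + (2) + (2) + (6) + (6)] = 24/24 = 1.
A character is irreducible iff <chi, chi> = 1, so this representation is irreducible.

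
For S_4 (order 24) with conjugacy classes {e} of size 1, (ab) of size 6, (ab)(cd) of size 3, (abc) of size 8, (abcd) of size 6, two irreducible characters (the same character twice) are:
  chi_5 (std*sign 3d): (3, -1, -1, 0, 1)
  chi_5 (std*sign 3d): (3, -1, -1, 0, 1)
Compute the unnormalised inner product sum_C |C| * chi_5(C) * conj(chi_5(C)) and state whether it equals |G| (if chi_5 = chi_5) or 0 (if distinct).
Sum = 24 = |G| = 24; so <chi_5, chi_5> = 1 (norm-1 confirms irreducibility).

Reasoning: Compute term by term over conjugacy classes (|C| * chi_5(C) * conj(chi_5(C))):
  1*(3)*conj(3) + 6*(-1)*conj(-1) + 3*(-1)*conj(-1) + 8*(0)*conj(0) + 6*(1)*conj(1)
  = (9) + (6) + (3) + (0) + (6)
  = 24.
Dividing by |G| = 24 gives 24/24 = 1, matching the row-orthogonality relation <chi_5, chi_5> = [chi_5 = chi_5].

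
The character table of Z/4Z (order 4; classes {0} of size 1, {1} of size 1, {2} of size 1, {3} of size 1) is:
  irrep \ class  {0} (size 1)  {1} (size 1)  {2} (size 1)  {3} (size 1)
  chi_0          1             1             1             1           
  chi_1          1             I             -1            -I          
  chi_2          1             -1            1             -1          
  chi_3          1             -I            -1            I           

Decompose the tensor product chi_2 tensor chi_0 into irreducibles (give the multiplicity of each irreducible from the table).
chi_2 tensor chi_0 = chi_2 (all other irreducibles have multiplicity 0).

Explanation: The character of a tensor product is the pointwise product (chi_2 * chi_0)(C) = chi_2(C) * chi_0(C):
  {0}: (1)*(1), {1}: (-1)*(1), {2}: (1)*(1), {3}: (-1)*(1)
so (chi_2 * chi_0) takes values
  {0} -> 1, {1} -> -1, {2} -> 1, {3} -> -1.
Now take the inner product of this character with each irreducible chi from the table, <chi_2*chi_0, chi> = (1/4) sum_C |C| (chi_2*chi_0)(C) conj(chi(C)):
  <chi_2*chi_0, chi_0> = (1/4)[1*(1)*conj(1) + 1*(-1)*conj(1) + 1*(1)*conj(1) + 1*(-1)*conj(1)]
      = (1/4)[(1) + (-1) + (1) + (-1)] = 0/4 = 0
  <chi_2*chi_0, chi_1> = (1/4)[1*(1)*conj(1) + 1*(-1)*conj(I) + 1*(1)*conj(-1) + 1*(-1)*conj(-I)]
      = (1/4)[(1) + (I) + (-1) + (-I)] = 0/4 = 0
  <chi_2*chi_0, chi_2> = (1/4)[1*(1)*conj(1) + 1*(-1)*conj(-1) + 1*(1)*conj(1) + 1*(-1)*conj(-1)]
      = (1/4)[(1) + (1) + (1) + (1)] = 4/4 = 1
  <chi_2*chi_0, chi_3> = (1/4)[1*(1)*conj(1) + 1*(-1)*conj(-I) + 1*(1)*conj(-1) + 1*(-1)*conj(I)]
      = (1/4)[(1) + (-I) + (-1) + (I)] = 0/4 = 0
(Exp terms are combined using exp(i*s)*conj(exp(i*t)) = exp(i*(s-t)), and sums of them are collapsed using the identity that for every m > 1 the m distinct m-th roots of unity sum to 0, e.g. 1 + exp(2*I*pi/3) + exp(-2*I*pi/3) = 0.)
Hence the multiplicities are chi_2: 1. Dimension check: dim(chi_2)*dim(chi_0) = 1*1 = 1 and sum (mult * dim) = 1*1 = 1.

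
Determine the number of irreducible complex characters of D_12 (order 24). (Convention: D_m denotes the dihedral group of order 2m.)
9

Derivation: The number of irreducible complex representations of a finite group equals its number of conjugacy classes. D_12 has 9 conjugacy classes (n/2 + 3 for n even), so D_12 (order 24) has exactly 9 irreducible complex representations.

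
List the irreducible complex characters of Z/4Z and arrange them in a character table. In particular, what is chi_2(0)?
Character table of Z/4Z (irreps indexed chi_0,...,chi_3 with chi_k(m) = zeta_4^(k*m), zeta_4 = exp(2*pi*i/4)):
  irrep \ class  {0} (size 1)  {1} (size 1)  {2} (size 1)  {3} (size 1)
  chi_0          1             1             1             1           
  chi_1          1             I             -1            -I          
  chi_2          1             -1            1             -1          
  chi_3          1             -I            -1            I           

Spot check: chi_2(0) = zeta_4^(2*0) = zeta_4^0 = 1.

Argument: Z/4Z is abelian, so all 4 irreducible complex representations are 1-dimensional. They are given by chi_k(m) = zeta_4^(k*m) for k = 0,...,3. Row orthogonality: sum_m chi_k(m) conj(chi_l(m)) = 4 * [k = l].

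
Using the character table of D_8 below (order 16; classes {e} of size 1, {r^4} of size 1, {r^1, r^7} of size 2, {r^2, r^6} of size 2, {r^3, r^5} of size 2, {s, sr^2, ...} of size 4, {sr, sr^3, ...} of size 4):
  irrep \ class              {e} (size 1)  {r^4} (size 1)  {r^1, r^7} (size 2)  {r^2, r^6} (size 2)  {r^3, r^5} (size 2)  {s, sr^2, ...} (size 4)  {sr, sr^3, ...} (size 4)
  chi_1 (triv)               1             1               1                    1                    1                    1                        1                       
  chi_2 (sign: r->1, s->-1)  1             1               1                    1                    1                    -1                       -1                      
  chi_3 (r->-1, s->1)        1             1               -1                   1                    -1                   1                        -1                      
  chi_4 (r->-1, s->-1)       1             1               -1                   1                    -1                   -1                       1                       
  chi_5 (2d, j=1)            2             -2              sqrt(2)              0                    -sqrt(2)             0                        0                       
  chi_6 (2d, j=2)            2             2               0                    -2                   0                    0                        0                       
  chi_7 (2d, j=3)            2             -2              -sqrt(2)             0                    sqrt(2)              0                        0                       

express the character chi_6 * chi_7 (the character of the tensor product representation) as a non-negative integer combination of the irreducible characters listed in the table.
chi_6 tensor chi_7 = chi_5 + chi_7 (all other irreducibles have multiplicity 0).

Derivation: The character of a tensor product is the pointwise product (chi_6 * chi_7)(C) = chi_6(C) * chi_7(C):
  {e}: (2)*(2), {r^4}: (2)*(-2), {r^1, r^7}: (0)*(-sqrt(2)), {r^2, r^6}: (-2)*(0), {r^3, r^5}: (0)*(sqrt(2)), {s, sr^2, ...}: (0)*(0), {sr, sr^3, ...}: (0)*(0)
so (chi_6 * chi_7) takes values
  {e} -> 4, {r^4} -> -4, {r^1, r^7} -> 0, {r^2, r^6} -> 0, {r^3, r^5} -> 0, {s, sr^2, ...} -> 0, {sr, sr^3, ...} -> 0.
Now take the inner product of this character with each irreducible chi from the table, <chi_6*chi_7, chi> = (1/16) sum_C |C| (chi_6*chi_7)(C) conj(chi(C)):
  <chi_6*chi_7, chi_1> = (1/16)[1*(4)*conj(1) + 1*(-4)*conj(1) + 2*(0)*conj(1) + 2*(0)*conj(1) + 2*(0)*conj(1) + 4*(0)*conj(1) + 4*(0)*conj(1)]
      = (1/16)[(4) + (-4) + (0) + (0) + (0) + (0) + (0)] = 0/16 = 0
  <chi_6*chi_7, chi_2> = (1/16)[1*(4)*conj(1) + 1*(-4)*conj(1) + 2*(0)*conj(1) + 2*(0)*conj(1) + 2*(0)*conj(1) + 4*(0)*conj(-1) + 4*(0)*conj(-1)]
      = (1/16)[(4) + (-4) + (0) + (0) + (0) + (0) + (0)] = 0/16 = 0
  <chi_6*chi_7, chi_3> = (1/16)[1*(4)*conj(1) + 1*(-4)*conj(1) + 2*(0)*conj(-1) + 2*(0)*conj(1) + 2*(0)*conj(-1) + 4*(0)*conj(1) + 4*(0)*conj(-1)]
      = (1/16)[(4) + (-4) + (0) + (0) + (0) + (0) + (0)] = 0/16 = 0
  <chi_6*chi_7, chi_4> = (1/16)[1*(4)*conj(1) + 1*(-4)*conj(1) + 2*(0)*conj(-1) + 2*(0)*conj(1) + 2*(0)*conj(-1) + 4*(0)*conj(-1) + 4*(0)*conj(1)]
      = (1/16)[(4) + (-4) + (0) + (0) + (0) + (0) + (0)] = 0/16 = 0
  <chi_6*chi_7, chi_5> = (1/16)[1*(4)*conj(2) + 1*(-4)*conj(-2) + 2*(0)*conj(sqrt(2)) + 2*(0)*conj(0) + 2*(0)*conj(-sqrt(2)) + 4*(0)*conj(0) + 4*(0)*conj(0)]
      = (1/16)[(8) + (8) + (0) + (0) + (0) + (0) + (0)] = 16/16 = 1
  <chi_6*chi_7, chi_6> = (1/16)[1*(4)*conj(2) + 1*(-4)*conj(2) + 2*(0)*conj(0) + 2*(0)*conj(-2) + 2*(0)*conj(0) + 4*(0)*conj(0) + 4*(0)*conj(0)]
      = (1/16)[(8) + (-8) + (0) + (0) + (0) + (0) + (0)] = 0/16 = 0
  <chi_6*chi_7, chi_7> = (1/16)[1*(4)*conj(2) + 1*(-4)*conj(-2) + 2*(0)*conj(-sqrt(2)) + 2*(0)*conj(0) + 2*(0)*conj(sqrt(2)) + 4*(0)*conj(0) + 4*(0)*conj(0)]
      = (1/16)[(8) + (8) + (0) + (0) + (0) + (0) + (0)] = 16/16 = 1
Hence the multiplicities are chi_5: 1, chi_7: 1. Dimension check: dim(chi_6)*dim(chi_7) = 2*2 = 4 and sum (mult * dim) = 1*2 + 1*2 = 4.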